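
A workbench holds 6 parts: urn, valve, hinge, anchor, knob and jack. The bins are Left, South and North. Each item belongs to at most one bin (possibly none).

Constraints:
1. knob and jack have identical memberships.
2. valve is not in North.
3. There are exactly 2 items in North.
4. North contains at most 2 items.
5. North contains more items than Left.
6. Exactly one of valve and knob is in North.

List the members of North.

North = {jack, knob}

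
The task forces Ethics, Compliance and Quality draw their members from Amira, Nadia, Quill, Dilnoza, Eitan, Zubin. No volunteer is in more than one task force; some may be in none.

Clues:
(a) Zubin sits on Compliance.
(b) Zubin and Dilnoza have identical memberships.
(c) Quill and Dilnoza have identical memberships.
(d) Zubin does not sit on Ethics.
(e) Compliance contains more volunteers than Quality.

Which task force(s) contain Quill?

Quill: Compliance

From (a): Zubin ∈ Compliance.
(b): Dilnoza matches Zubin: Dilnoza ∉ Ethics.
(b): Dilnoza matches Zubin: Dilnoza ∈ Compliance.
(c): Quill matches Dilnoza: Quill ∉ Ethics.
(c): Quill matches Dilnoza: Quill ∈ Compliance.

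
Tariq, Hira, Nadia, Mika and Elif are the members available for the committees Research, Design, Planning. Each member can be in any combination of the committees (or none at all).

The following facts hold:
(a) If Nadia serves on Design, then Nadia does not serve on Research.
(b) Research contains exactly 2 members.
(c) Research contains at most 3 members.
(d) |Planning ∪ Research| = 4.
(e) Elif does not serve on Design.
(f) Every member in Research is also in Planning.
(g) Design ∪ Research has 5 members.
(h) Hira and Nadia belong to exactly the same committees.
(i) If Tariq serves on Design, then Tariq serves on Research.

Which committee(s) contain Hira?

Hira: Design, Planning

From (e): Elif ∉ Design.
Suppose Hira ∈ Research: no assignment then satisfies all the clues, so Hira ∉ Research.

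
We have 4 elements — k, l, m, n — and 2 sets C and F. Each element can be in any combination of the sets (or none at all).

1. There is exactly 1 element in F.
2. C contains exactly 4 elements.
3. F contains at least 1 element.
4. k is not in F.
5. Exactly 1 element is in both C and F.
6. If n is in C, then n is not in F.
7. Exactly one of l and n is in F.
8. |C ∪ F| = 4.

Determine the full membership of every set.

From (4): k ∉ F.
(2): only 4 candidates remain for C, so all are in.
(6): n ∉ F.
(7) (exactly one): l ∈ F.
(1): F already has 1, so the rest are out.

C = {k, l, m, n}; F = {l}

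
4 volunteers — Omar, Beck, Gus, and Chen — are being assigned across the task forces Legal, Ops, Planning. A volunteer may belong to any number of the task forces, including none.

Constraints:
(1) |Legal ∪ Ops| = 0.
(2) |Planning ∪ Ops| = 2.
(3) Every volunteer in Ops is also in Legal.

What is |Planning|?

2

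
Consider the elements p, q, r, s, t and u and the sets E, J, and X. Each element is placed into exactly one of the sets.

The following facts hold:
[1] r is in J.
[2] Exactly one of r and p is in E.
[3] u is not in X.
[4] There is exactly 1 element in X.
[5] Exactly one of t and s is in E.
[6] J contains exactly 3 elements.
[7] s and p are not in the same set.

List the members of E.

E = {p, t}

From (1): r ∈ J.
From (3): u ∉ X.
(2) (exactly one): p ∈ E.
(7): s ∉ E.
(5) (exactly one): t ∈ E.
Suppose q ∈ E: no assignment then satisfies all the clues, so q ∉ E.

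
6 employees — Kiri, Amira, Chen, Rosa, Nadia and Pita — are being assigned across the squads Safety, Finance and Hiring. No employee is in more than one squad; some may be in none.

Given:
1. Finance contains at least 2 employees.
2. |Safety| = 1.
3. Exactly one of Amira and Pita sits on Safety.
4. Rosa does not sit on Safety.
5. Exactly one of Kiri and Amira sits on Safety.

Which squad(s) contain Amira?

From (4): Rosa ∉ Safety.
Suppose Amira ∉ Safety: no assignment then satisfies all the clues, so Amira ∈ Safety.

Amira: Safety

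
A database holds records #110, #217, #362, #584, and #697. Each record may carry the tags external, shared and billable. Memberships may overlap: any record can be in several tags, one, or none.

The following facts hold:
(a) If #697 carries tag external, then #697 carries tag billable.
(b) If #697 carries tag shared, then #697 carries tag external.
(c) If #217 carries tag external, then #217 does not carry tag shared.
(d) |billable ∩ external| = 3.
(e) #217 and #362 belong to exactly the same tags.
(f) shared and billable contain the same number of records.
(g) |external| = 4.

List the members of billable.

billable = {#217, #362, #697}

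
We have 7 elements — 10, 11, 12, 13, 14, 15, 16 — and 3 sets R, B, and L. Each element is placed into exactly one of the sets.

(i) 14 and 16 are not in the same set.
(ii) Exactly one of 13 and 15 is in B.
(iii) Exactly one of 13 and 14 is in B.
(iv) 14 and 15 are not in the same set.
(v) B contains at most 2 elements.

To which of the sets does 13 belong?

13: B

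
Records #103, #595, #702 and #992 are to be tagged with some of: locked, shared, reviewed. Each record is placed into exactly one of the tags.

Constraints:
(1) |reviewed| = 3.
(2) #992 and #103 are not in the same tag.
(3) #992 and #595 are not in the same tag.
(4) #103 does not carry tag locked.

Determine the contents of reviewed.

reviewed = {#103, #595, #702}

From (4): #103 ∉ locked.
Suppose #103 ∉ reviewed: no assignment then satisfies all the clues, so #103 ∈ reviewed.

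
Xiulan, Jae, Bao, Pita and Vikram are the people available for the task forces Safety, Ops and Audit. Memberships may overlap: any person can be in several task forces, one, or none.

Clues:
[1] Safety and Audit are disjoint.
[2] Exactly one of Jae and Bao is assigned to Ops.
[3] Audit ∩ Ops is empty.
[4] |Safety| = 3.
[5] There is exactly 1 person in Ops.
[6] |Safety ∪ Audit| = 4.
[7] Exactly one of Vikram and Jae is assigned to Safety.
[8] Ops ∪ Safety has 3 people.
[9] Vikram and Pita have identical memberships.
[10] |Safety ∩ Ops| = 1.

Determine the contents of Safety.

Safety = {Bao, Pita, Vikram}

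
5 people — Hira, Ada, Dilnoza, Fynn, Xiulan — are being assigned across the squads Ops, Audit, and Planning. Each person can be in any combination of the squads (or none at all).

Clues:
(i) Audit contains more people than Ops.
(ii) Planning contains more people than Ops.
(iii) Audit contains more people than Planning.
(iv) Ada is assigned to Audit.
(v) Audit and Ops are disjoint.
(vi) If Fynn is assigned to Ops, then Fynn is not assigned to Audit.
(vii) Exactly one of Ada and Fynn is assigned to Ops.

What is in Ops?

Ops = {Fynn}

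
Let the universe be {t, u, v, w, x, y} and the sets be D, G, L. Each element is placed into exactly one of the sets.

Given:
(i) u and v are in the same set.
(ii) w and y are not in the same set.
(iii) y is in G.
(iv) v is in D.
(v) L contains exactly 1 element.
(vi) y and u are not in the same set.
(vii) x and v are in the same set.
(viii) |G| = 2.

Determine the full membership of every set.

D = {u, v, x}; G = {t, y}; L = {w}

From (iii): y ∈ G.
From (iv): v ∈ D.
(i): u matches v: u ∈ D.
(ii): w ∉ G.
(vii): x matches v: x ∈ D.
(viii): only 2 candidates remain for G, so all are in.
(v): only 1 candidates remain for L, so all are in.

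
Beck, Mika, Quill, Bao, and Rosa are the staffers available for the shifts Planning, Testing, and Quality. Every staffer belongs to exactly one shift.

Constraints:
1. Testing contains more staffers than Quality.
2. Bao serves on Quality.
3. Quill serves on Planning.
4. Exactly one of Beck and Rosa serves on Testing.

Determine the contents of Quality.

Quality = {Bao}

From (2): Bao ∈ Quality.
From (3): Quill ∈ Planning.
Suppose Beck ∈ Quality: no assignment then satisfies all the clues, so Beck ∉ Quality.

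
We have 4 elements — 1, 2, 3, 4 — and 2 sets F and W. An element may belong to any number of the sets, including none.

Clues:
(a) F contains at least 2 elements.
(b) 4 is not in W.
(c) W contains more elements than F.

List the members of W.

W = {1, 2, 3}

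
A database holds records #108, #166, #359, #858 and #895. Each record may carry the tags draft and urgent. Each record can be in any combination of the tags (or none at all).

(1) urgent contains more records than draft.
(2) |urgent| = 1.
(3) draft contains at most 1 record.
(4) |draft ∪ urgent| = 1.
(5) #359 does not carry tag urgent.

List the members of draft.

From (5): #359 ∉ urgent.
Suppose #108 ∈ draft: no assignment then satisfies all the clues, so #108 ∉ draft.

draft = {}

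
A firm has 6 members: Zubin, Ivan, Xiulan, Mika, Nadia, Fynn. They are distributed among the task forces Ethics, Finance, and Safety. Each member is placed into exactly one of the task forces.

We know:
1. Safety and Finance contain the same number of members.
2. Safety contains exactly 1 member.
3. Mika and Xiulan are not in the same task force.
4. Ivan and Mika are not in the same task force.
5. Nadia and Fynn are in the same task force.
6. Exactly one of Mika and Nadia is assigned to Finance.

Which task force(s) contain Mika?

Mika: Finance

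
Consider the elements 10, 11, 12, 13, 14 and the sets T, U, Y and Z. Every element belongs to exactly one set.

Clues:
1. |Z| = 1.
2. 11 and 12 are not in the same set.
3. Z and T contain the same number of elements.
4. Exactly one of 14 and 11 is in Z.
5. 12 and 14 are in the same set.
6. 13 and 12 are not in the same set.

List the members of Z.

Z = {11}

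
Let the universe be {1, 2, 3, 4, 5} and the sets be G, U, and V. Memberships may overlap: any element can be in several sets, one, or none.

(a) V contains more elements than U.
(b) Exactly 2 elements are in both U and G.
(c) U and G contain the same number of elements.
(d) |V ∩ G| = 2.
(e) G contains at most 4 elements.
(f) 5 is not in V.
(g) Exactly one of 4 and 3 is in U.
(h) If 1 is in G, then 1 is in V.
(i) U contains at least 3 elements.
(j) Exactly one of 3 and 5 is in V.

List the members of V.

V = {1, 2, 3, 4}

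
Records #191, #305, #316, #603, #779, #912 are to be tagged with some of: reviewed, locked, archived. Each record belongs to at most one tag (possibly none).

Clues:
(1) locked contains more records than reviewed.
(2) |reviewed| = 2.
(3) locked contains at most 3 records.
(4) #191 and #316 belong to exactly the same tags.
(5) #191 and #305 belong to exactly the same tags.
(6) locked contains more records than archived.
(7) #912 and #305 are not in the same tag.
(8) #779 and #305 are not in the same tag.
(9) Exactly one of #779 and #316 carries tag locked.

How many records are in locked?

3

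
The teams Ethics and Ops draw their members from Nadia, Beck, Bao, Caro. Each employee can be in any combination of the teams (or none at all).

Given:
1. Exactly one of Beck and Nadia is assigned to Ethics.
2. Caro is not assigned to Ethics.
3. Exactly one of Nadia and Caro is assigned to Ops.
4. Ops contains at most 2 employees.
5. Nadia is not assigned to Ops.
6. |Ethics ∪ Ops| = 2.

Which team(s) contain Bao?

Bao: none

From (2): Caro ∉ Ethics.
From (5): Nadia ∉ Ops.
(3) (exactly one): Caro ∈ Ops.
Suppose Bao ∈ Ethics: no assignment then satisfies all the clues, so Bao ∉ Ethics.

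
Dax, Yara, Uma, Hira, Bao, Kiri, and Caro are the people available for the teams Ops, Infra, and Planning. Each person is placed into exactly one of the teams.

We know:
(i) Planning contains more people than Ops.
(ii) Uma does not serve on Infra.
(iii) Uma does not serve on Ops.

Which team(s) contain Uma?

From (ii): Uma ∉ Infra.
From (iii): Uma ∉ Ops.
Only one team left: Uma ∈ Planning.

Uma: Planning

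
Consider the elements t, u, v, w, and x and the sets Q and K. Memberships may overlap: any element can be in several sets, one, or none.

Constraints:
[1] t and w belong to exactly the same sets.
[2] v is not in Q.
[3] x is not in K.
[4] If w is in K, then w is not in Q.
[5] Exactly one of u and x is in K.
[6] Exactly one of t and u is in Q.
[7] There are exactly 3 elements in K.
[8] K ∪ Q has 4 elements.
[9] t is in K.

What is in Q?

Q = {u, x}

From (2): v ∉ Q.
From (3): x ∉ K.
From (9): t ∈ K.
(1): w matches t: w ∈ K.
(4): w ∉ Q.
(5) (exactly one): u ∈ K.
(7): K already has 3, so the rest are out.
(1): t matches w: t ∉ Q.
(6) (exactly one): u ∈ Q.
Suppose x ∉ Q: no assignment then satisfies all the clues, so x ∈ Q.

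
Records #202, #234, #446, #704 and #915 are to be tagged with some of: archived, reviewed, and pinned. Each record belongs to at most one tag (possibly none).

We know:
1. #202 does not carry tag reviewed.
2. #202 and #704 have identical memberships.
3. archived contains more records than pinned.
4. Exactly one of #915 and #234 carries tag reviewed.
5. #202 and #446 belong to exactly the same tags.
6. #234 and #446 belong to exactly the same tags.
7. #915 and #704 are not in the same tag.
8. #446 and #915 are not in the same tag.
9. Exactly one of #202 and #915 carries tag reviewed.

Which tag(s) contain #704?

From (1): #202 ∉ reviewed.
(2): #704 matches #202: #704 ∉ reviewed.
(5): #446 matches #202: #446 ∉ reviewed.
(6): #234 matches #446: #234 ∉ reviewed.
(9) (exactly one): #915 ∈ reviewed.
Suppose #704 ∉ archived: no assignment then satisfies all the clues, so #704 ∈ archived.

#704: archived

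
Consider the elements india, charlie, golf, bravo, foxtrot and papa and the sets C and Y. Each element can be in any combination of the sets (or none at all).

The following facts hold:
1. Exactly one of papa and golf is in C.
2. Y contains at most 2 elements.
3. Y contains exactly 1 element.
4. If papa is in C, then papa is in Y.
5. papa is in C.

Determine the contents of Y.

From (5): papa ∈ C.
(1) (exactly one): golf ∉ C.
(4): papa ∈ Y.
(3): Y already has 1, so the rest are out.

Y = {papa}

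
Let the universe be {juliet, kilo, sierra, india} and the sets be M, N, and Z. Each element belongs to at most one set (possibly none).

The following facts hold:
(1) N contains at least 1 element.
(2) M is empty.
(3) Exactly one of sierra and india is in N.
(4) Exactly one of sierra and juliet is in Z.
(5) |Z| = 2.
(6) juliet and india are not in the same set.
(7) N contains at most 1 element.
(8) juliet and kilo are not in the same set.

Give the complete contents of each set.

M = {}; N = {india}; Z = {kilo, sierra}

(2): M already has 0, so the rest are out.
Suppose juliet ∈ N: no assignment then satisfies all the clues, so juliet ∉ N.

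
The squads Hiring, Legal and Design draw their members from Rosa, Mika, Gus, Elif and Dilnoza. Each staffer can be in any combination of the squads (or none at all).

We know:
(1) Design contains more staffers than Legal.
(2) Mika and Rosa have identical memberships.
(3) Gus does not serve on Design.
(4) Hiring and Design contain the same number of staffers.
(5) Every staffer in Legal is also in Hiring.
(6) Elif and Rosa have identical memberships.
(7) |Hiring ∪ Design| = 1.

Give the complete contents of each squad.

Hiring = {Dilnoza}; Legal = {}; Design = {Dilnoza}

From (3): Gus ∉ Design.
Suppose Rosa ∈ Hiring: no assignment then satisfies all the clues, so Rosa ∉ Hiring.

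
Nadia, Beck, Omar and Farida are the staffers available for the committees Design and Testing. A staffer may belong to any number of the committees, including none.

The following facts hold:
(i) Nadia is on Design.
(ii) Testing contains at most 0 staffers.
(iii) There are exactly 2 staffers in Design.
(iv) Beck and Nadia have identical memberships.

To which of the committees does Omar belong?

Omar: none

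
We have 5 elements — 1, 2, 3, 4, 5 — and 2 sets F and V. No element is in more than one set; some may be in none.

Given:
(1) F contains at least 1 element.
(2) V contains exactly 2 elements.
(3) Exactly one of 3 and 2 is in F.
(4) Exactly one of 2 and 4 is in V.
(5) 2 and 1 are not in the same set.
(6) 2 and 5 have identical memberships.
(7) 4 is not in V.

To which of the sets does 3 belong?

From (7): 4 ∉ V.
(4) (exactly one): 2 ∈ V.
(5): 1 ∉ V.
(6): 5 matches 2: 5 ∉ F.
(6): 5 matches 2: 5 ∈ V.
(2): V already has 2, so the rest are out.
(3) (exactly one): 3 ∈ F.

3: F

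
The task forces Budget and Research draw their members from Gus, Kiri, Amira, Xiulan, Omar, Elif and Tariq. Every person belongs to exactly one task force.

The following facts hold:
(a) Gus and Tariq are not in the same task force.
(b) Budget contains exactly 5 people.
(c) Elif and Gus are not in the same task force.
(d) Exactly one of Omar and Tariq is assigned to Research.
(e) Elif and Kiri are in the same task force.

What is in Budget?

Budget = {Amira, Elif, Kiri, Tariq, Xiulan}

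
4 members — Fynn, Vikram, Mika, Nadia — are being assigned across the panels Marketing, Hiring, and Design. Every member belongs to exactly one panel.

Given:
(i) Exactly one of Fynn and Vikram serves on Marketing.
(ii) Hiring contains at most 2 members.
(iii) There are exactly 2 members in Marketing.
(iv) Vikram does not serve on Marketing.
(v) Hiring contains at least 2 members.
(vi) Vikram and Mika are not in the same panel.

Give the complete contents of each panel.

Marketing = {Fynn, Mika}; Hiring = {Nadia, Vikram}; Design = {}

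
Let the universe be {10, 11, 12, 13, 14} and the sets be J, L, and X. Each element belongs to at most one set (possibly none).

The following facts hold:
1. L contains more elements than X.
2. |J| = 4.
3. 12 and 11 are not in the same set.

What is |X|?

0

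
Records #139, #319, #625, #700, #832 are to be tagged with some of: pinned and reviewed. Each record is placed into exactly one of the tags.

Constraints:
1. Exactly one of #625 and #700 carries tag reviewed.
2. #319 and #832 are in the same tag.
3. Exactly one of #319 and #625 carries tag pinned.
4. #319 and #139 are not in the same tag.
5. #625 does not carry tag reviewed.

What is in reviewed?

reviewed = {#319, #700, #832}

From (5): #625 ∉ reviewed.
(1) (exactly one): #700 ∈ reviewed.
Only one tag left: #625 ∈ pinned.
(3) (exactly one): #319 ∉ pinned.
Only one tag left: #319 ∈ reviewed.
(2): #832 matches #319: #832 ∉ pinned.
(2): #832 matches #319: #832 ∈ reviewed.
(4): #139 ∉ reviewed.
Only one tag left: #139 ∈ pinned.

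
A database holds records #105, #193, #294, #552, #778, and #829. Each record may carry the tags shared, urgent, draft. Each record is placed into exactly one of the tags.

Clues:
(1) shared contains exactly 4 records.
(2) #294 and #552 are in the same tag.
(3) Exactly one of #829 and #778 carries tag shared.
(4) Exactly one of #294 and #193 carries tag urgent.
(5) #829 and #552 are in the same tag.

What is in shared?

shared = {#105, #294, #552, #829}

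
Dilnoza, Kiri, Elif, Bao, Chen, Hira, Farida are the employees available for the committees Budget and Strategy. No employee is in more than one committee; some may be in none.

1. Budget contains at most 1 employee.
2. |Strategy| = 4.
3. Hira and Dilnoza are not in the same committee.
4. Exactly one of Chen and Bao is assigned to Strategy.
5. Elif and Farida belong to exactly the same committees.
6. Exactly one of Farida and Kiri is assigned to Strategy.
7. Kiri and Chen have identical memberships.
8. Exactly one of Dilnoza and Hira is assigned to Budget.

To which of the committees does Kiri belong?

Kiri: none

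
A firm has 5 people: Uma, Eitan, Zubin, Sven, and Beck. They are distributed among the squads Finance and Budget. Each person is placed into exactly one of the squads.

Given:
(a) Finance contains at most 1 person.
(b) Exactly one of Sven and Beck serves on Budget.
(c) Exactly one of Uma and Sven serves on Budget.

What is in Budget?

Budget = {Beck, Eitan, Uma, Zubin}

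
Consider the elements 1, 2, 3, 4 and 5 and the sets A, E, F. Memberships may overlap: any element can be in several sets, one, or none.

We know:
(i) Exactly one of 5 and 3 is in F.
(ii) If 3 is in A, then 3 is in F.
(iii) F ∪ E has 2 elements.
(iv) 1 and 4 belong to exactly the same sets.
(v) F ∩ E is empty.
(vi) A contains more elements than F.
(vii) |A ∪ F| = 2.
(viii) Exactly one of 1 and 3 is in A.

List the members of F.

F = {3}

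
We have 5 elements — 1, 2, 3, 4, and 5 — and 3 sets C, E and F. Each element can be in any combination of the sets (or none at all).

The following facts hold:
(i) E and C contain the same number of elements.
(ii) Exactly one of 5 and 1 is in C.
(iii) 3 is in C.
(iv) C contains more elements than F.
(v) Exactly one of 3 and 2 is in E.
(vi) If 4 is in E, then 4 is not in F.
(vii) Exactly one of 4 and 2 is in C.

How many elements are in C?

3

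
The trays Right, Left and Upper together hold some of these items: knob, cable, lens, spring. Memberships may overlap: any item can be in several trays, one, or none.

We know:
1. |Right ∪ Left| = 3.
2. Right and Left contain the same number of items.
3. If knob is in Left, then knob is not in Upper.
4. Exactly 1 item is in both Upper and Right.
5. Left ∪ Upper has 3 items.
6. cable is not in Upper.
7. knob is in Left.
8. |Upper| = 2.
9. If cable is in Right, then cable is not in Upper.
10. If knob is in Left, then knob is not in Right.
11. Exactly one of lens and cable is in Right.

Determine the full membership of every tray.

Right = {cable, spring}; Left = {knob, spring}; Upper = {lens, spring}

From (6): cable ∉ Upper.
From (7): knob ∈ Left.
(3): knob ∉ Upper.
(8): only 2 candidates remain for Upper, so all are in.
(10): knob ∉ Right.
Suppose cable ∉ Right: no assignment then satisfies all the clues, so cable ∈ Right.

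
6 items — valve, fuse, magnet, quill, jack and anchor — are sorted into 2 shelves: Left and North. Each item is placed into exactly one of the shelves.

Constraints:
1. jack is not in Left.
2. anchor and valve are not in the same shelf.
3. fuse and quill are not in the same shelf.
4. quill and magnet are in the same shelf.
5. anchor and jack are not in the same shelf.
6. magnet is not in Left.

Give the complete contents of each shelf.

From (1): jack ∉ Left.
From (6): magnet ∉ Left.
(4): quill matches magnet: quill ∉ Left.
Only one shelf left: magnet ∈ North.
Only one shelf left: quill ∈ North.
Only one shelf left: jack ∈ North.
(3): fuse ∉ North.
(5): anchor ∉ North.
Only one shelf left: fuse ∈ Left.
Only one shelf left: anchor ∈ Left.
(2): valve ∉ Left.
Only one shelf left: valve ∈ North.

Left = {anchor, fuse}; North = {jack, magnet, quill, valve}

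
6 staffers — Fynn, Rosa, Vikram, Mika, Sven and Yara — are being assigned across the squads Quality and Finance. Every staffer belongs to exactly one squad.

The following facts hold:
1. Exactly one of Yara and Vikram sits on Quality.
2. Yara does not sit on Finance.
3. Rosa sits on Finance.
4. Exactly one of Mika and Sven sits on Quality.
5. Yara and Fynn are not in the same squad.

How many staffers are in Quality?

2

From (2): Yara ∉ Finance.
From (3): Rosa ∈ Finance.
Only one squad left: Yara ∈ Quality.
(1) (exactly one): Vikram ∉ Quality.
(5): Fynn ∉ Quality.
Only one squad left: Fynn ∈ Finance.
Only one squad left: Vikram ∈ Finance.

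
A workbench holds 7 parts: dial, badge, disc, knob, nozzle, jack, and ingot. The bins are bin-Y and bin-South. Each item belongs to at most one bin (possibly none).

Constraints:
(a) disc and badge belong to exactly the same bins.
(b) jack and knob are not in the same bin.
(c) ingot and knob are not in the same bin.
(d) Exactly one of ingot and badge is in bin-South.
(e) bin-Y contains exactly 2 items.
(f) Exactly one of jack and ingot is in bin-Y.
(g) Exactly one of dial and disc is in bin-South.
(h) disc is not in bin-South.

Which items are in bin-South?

bin-South = {dial, ingot}

From (h): disc ∉ bin-South.
(a): badge matches disc: badge ∉ bin-South.
(d) (exactly one): ingot ∈ bin-South.
(f) (exactly one): jack ∈ bin-Y.
(g) (exactly one): dial ∈ bin-South.
(b): knob ∉ bin-Y.
(c): knob ∉ bin-South.
Suppose nozzle ∈ bin-South: no assignment then satisfies all the clues, so nozzle ∉ bin-South.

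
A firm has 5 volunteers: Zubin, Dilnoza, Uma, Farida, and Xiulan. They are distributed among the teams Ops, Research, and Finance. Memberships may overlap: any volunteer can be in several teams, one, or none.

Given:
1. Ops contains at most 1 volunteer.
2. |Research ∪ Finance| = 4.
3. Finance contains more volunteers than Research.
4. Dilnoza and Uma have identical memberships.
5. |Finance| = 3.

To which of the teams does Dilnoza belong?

Dilnoza: Finance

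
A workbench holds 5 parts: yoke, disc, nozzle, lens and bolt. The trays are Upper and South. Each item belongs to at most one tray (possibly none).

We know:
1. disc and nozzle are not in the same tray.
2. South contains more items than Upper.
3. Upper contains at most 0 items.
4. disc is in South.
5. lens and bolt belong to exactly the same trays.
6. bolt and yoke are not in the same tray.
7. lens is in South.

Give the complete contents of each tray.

Upper = {}; South = {bolt, disc, lens}

From (4): disc ∈ South.
From (7): lens ∈ South.
(1): nozzle ∉ South.
(3): Upper already has 0, so the rest are out.
(5): bolt matches lens: bolt ∈ South.
(6): yoke ∉ South.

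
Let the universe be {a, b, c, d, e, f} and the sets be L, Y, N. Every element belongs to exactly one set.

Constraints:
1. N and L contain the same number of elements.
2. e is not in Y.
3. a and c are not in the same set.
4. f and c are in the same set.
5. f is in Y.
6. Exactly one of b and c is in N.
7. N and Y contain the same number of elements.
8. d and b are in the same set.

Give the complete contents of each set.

L = {a, e}; Y = {c, f}; N = {b, d}

From (2): e ∉ Y.
From (5): f ∈ Y.
(4): c matches f: c ∉ L.
(4): c matches f: c ∈ Y.
(6) (exactly one): b ∈ N.
(8): d matches b: d ∉ L.
(8): d matches b: d ∉ Y.
(8): d matches b: d ∈ N.
(3): a ∉ Y.
Suppose a ∉ L: no assignment then satisfies all the clues, so a ∈ L.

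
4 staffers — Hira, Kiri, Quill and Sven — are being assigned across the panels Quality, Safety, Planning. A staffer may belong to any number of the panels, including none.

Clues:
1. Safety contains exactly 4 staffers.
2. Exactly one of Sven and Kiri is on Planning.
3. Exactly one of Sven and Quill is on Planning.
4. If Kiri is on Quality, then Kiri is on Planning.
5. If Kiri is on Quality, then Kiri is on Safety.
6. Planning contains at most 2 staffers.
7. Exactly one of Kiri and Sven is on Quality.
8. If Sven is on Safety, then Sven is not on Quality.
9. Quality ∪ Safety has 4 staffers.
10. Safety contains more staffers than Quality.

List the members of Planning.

Planning = {Kiri, Quill}

(1): only 4 candidates remain for Safety, so all are in.
(8): Sven ∉ Quality.
(7) (exactly one): Kiri ∈ Quality.
(4): Kiri ∈ Planning.
(2) (exactly one): Sven ∉ Planning.
(3) (exactly one): Quill ∈ Planning.
(6): Planning already has 2, so the rest are out.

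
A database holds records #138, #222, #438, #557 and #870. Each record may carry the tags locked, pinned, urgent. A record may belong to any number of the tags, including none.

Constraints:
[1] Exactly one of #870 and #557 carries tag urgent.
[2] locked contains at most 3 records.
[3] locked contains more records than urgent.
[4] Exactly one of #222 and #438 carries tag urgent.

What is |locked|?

3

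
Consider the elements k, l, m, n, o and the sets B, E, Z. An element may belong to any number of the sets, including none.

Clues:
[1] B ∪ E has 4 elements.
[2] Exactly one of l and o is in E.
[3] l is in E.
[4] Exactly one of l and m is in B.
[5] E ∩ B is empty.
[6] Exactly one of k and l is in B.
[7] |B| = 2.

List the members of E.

From (3): l ∈ E.
(2) (exactly one): o ∉ E.
(5) (disjoint): l ∉ B.
(6) (exactly one): k ∈ B.
(4) (exactly one): m ∈ B.
(5) (disjoint): k ∉ E.
(5) (disjoint): m ∉ E.
(7): B already has 2, so the rest are out.
Suppose n ∉ E: no assignment then satisfies all the clues, so n ∈ E.

E = {l, n}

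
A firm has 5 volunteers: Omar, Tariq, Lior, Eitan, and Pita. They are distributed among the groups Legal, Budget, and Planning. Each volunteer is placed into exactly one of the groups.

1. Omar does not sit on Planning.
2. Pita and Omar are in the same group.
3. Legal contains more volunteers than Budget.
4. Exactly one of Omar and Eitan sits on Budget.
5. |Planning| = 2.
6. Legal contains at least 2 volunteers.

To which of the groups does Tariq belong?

From (1): Omar ∉ Planning.
(2): Pita matches Omar: Pita ∉ Planning.
Suppose Tariq ∈ Legal: no assignment then satisfies all the clues, so Tariq ∉ Legal.

Tariq: Planning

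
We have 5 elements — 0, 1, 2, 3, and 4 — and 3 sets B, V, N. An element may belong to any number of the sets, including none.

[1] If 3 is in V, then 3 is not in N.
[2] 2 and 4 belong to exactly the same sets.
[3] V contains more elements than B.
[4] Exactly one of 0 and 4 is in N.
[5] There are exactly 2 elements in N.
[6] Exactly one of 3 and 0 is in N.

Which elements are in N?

N = {0, 1}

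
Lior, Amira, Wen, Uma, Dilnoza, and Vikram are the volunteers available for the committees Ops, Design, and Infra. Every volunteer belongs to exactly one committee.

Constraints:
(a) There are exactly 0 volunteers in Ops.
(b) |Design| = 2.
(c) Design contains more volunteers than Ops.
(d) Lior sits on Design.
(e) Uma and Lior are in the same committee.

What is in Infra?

Infra = {Amira, Dilnoza, Vikram, Wen}

From (d): Lior ∈ Design.
(a): Ops already has 0, so the rest are out.
(e): Uma matches Lior: Uma ∈ Design.
(b): Design already has 2, so the rest are out.
Only one committee left: Amira ∈ Infra.
Only one committee left: Wen ∈ Infra.
Only one committee left: Dilnoza ∈ Infra.
Only one committee left: Vikram ∈ Infra.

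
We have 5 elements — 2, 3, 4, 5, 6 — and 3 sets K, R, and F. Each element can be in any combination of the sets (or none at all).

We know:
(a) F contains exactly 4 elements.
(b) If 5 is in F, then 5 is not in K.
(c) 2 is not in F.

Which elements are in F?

F = {3, 4, 5, 6}

From (c): 2 ∉ F.
(a): only 4 candidates remain for F, so all are in.
(b): 5 ∉ K.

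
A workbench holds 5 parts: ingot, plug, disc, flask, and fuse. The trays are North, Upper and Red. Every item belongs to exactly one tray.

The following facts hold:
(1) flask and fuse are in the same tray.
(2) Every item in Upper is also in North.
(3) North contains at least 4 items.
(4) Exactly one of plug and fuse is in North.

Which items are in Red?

Red = {plug}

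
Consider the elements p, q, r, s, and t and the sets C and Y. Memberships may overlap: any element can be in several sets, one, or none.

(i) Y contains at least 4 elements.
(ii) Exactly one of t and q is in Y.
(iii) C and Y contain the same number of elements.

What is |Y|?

4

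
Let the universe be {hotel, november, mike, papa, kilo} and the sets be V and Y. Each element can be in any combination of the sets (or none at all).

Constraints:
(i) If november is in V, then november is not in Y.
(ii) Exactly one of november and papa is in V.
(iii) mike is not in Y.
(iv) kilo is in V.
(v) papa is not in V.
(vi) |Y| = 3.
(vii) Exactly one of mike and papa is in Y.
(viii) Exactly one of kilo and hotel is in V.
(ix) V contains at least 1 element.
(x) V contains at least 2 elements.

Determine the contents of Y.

From (iii): mike ∉ Y.
From (iv): kilo ∈ V.
From (v): papa ∉ V.
(ii) (exactly one): november ∈ V.
(vii) (exactly one): papa ∈ Y.
(viii) (exactly one): hotel ∉ V.
(i): november ∉ Y.
(vi): only 3 candidates remain for Y, so all are in.

Y = {hotel, kilo, papa}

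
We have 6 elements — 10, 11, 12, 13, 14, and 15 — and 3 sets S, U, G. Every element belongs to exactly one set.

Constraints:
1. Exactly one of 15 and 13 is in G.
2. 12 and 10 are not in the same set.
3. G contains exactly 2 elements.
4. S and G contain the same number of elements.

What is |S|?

2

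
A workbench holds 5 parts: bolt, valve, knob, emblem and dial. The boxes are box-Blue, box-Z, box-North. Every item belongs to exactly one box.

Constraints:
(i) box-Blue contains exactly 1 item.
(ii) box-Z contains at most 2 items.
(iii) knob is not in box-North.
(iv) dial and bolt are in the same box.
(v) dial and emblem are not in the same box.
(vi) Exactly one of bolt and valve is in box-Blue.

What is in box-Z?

box-Z = {emblem, knob}

From (iii): knob ∉ box-North.
Suppose bolt ∈ box-Z: no assignment then satisfies all the clues, so bolt ∉ box-Z.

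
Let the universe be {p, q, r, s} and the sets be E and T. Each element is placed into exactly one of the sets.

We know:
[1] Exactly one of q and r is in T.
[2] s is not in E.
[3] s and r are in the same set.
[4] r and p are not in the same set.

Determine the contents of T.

T = {r, s}

From (2): s ∉ E.
(3): r matches s: r ∉ E.
Only one set left: r ∈ T.
Only one set left: s ∈ T.
(1) (exactly one): q ∉ T.
(4): p ∉ T.
Only one set left: p ∈ E.
Only one set left: q ∈ E.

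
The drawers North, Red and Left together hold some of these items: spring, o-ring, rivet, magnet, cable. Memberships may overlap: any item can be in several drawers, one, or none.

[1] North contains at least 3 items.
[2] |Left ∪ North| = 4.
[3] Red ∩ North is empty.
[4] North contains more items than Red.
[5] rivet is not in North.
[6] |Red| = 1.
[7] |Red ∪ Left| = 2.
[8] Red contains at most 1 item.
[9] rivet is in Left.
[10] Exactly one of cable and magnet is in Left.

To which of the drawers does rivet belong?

From (5): rivet ∉ North.
From (9): rivet ∈ Left.
Suppose rivet ∉ Red: no assignment then satisfies all the clues, so rivet ∈ Red.

rivet: Left, Red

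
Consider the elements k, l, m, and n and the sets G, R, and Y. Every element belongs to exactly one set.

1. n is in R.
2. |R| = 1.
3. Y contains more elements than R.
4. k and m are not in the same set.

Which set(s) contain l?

l: Y

From (1): n ∈ R.
(2): R already has 1, so the rest are out.
Suppose l ∈ G: no assignment then satisfies all the clues, so l ∉ G.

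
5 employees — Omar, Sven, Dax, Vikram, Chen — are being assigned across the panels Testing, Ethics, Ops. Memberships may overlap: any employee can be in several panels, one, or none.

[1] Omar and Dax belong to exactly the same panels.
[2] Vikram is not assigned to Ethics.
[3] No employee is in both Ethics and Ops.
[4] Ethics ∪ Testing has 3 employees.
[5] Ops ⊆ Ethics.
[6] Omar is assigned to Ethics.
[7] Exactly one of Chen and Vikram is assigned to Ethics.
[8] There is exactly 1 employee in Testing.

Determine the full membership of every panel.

Testing = {Chen}; Ethics = {Chen, Dax, Omar}; Ops = {}

From (2): Vikram ∉ Ethics.
From (6): Omar ∈ Ethics.
(1): Dax matches Omar: Dax ∈ Ethics.
(3) (disjoint): Omar ∉ Ops.
(3) (disjoint): Dax ∉ Ops.
(5) contrapositive: Vikram ∉ Ops.
(7) (exactly one): Chen ∈ Ethics.
(3) (disjoint): Chen ∉ Ops.
Suppose Omar ∈ Testing: no assignment then satisfies all the clues, so Omar ∉ Testing.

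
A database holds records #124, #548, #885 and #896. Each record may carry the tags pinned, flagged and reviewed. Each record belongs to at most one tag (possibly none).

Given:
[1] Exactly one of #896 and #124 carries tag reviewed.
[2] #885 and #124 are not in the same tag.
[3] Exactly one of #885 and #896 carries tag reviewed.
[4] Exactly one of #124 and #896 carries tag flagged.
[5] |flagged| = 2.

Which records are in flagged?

flagged = {#124, #548}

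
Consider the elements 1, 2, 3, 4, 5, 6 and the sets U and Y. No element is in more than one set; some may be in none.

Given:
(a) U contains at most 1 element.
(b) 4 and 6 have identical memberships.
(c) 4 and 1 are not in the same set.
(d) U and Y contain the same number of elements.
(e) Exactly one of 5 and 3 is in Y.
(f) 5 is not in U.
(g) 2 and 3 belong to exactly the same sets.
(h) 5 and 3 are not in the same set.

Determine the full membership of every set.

U = {1}; Y = {5}

From (f): 5 ∉ U.
Suppose 1 ∉ U: no assignment then satisfies all the clues, so 1 ∈ U.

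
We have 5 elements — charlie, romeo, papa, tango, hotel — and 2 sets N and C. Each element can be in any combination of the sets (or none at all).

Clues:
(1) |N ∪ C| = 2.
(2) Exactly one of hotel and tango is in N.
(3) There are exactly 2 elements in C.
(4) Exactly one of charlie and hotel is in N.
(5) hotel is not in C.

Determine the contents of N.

N = {charlie, tango}

From (5): hotel ∉ C.
Suppose charlie ∉ N: no assignment then satisfies all the clues, so charlie ∈ N.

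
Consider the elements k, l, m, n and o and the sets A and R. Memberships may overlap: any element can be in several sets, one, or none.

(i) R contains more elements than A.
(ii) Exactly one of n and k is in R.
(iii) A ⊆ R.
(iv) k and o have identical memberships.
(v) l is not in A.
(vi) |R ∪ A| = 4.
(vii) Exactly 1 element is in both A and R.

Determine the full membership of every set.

A = {m}; R = {k, l, m, o}

From (v): l ∉ A.
Suppose k ∈ A: no assignment then satisfies all the clues, so k ∉ A.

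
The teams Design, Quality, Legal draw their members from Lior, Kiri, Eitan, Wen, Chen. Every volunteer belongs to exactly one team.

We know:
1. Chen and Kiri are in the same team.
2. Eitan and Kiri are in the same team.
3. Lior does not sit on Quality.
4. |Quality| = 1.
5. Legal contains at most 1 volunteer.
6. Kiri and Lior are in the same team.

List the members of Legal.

Legal = {}

From (3): Lior ∉ Quality.
(6): Kiri matches Lior: Kiri ∉ Quality.
(1): Chen matches Kiri: Chen ∉ Quality.
(2): Eitan matches Kiri: Eitan ∉ Quality.
(4): only 1 candidates remain for Quality, so all are in.
Suppose Lior ∈ Legal: no assignment then satisfies all the clues, so Lior ∉ Legal.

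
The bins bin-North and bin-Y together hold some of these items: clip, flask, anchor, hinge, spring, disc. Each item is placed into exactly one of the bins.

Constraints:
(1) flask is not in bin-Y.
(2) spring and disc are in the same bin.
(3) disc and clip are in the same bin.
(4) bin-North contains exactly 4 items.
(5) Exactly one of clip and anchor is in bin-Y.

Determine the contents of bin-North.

From (1): flask ∉ bin-Y.
Only one bin left: flask ∈ bin-North.
Suppose clip ∉ bin-North: no assignment then satisfies all the clues, so clip ∈ bin-North.

bin-North = {clip, disc, flask, spring}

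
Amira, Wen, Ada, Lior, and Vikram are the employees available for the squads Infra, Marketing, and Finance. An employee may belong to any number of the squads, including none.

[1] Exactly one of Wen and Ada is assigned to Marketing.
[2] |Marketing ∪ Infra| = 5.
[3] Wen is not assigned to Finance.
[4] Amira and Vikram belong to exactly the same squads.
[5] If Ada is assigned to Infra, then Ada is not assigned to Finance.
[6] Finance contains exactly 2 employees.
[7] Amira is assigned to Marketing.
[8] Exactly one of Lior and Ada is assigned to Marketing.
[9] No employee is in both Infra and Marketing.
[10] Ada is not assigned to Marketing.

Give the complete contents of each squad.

Infra = {Ada}; Marketing = {Amira, Lior, Vikram, Wen}; Finance = {Amira, Vikram}

From (3): Wen ∉ Finance.
From (7): Amira ∈ Marketing.
From (10): Ada ∉ Marketing.
(1) (exactly one): Wen ∈ Marketing.
(4): Vikram matches Amira: Vikram ∈ Marketing.
(8) (exactly one): Lior ∈ Marketing.
(9) (disjoint): Amira ∉ Infra.
(9) (disjoint): Wen ∉ Infra.
(9) (disjoint): Lior ∉ Infra.
(9) (disjoint): Vikram ∉ Infra.
Suppose Amira ∉ Finance: no assignment then satisfies all the clues, so Amira ∈ Finance.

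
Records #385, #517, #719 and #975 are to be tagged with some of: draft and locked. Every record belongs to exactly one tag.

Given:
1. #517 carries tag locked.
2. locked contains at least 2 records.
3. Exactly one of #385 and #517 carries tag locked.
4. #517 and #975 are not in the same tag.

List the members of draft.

draft = {#385, #975}

From (1): #517 ∈ locked.
(3) (exactly one): #385 ∉ locked.
(4): #975 ∉ locked.
Only one tag left: #385 ∈ draft.
Only one tag left: #975 ∈ draft.
(2): only 2 candidates remain for locked, so all are in.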